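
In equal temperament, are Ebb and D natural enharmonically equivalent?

Yes

Ebb is pitch class 2; D is pitch class 2.
All spellings map to pitch class 2, so they are enharmonically equivalent.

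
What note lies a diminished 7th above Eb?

Dbb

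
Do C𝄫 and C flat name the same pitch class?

Two spellings are enharmonically equivalent only if they share a pitch class.
Here Cbb → 10, Cb → 11; 10 ≠ 11, so they are not.

No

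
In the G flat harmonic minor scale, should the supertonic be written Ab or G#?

Each scale degree takes a distinct letter name. Degree 2 of a scale on G must use the letter A.
Ab and G# are enharmonically the same pitch, but only Ab uses the letter A, so it is the correct spelling here.

Ab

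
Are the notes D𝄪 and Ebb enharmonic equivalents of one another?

D## is pitch class 4; Ebb is pitch class 2.
The pitch classes differ (4 vs. 2), so they are not enharmonic equivalents.

No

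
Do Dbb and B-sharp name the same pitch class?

Dbb is pitch class 0; B# is pitch class 0.
All spellings map to pitch class 0, so they are enharmonically equivalent.

Yes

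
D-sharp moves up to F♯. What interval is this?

The letter names run D→F, a span of 2 letter steps, so the interval is some kind of third.
D# to F# is 3 semitones. A major third is 4, so 3 makes it minor.

minor third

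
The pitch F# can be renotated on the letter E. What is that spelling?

E##

Plain E sits 2 semitones below F#, so on the letter E the same pitch needs a double sharp: E##.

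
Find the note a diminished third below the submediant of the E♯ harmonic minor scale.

A##

The submediant of E# harmonic minor is C#.
A diminished third (2 semitones) below C# lands on the letter A, giving A##.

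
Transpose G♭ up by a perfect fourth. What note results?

Cb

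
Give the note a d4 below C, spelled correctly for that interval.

A fourth below C lands on the letter G.
A diminished fourth spans 4 semitones, so C moves to pitch class 8. On the letter G that is G#.

G#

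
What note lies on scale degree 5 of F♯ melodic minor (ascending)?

C#

The F# melodic minor (ascending) scale runs F# G# A B C# D# E#.
Degree 5 is C#.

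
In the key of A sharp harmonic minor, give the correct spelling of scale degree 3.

Degree 3 takes the letter 2 steps above A, which is C.
In harmonic minor, degree 3 sits 3 semitones above the tonic. A# + 3 semitones is pitch class 1, spelled on C as C#.

C#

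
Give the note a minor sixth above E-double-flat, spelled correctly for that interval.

Cbb

E up a major sixth is C#, so the target letter is C.
From Ebb, a minor sixth is 8 semitones up: Cbb.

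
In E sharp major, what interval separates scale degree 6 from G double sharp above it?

perfect fifth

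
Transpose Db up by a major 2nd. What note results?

D up a major second is E, so the target letter is E.
From Db, a major second is 2 semitones up: Eb.

Eb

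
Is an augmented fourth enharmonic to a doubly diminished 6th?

Yes

An augmented fourth spans 6 semitones; a doubly diminished sixth spans 6.
They are enharmonically equivalent.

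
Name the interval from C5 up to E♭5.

Counting letters C–D–E gives a third.
C→Eb = 3 semitones, 1 narrower than the major third (4), so minor.

minor third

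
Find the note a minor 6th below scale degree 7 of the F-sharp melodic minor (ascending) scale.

Scale degree 7 of F# melodic minor (ascending) is E#.
A minor sixth (8 semitones) below E# lands on the letter G, giving G##.

G##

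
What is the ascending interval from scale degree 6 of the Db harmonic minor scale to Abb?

Scale degree 6 of Db harmonic minor is Bbb.
Bbb up to Abb: letters B→A make it a seventh; 10 semitones makes it minor.

minor seventh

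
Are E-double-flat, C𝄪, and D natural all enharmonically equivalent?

Ebb is pitch class 2; C## is pitch class 2; D is pitch class 2.
All spellings map to pitch class 2, so they are enharmonically equivalent.

Yes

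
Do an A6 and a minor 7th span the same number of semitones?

Yes

An augmented sixth spans 10 semitones; a minor seventh spans 10.
They are enharmonically equivalent.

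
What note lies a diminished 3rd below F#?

D##

A third below F lands on the letter D.
A diminished third spans 2 semitones, so F# moves to pitch class 4. On the letter D that is D##.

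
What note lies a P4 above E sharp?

A fourth above E lands on the letter A.
A perfect fourth spans 5 semitones, so E# moves to pitch class 10. On the letter A that is A#.

A#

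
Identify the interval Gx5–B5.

diminished third

Counting letters G–A–B gives a third.
G##→B = 2 semitones, 2 narrower than the major third (4), so diminished.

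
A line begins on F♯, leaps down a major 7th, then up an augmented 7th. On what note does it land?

A major seventh down from F# is G (letter G, 11 semitones down).
An augmented seventh up from G is F## (letter F, 12 semitones up).

F##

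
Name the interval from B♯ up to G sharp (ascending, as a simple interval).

minor sixth

Counting letters B–C–D–E–F–G gives a sixth.
B#→G# = 8 semitones, 1 narrower than the major sixth (9), so minor.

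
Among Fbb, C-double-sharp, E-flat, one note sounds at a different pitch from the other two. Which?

In 12-tone equal temperament, enharmonic equivalents share a pitch class. Fbb is pitch class 3; C## is pitch class 2; Eb is pitch class 3.
Fbb and Eb share pitch class 3, while C## is pitch class 2.

C##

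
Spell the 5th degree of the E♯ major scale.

B#

The E# major scale runs E# F## G## A# B# C## D##.
Degree 5 is B#.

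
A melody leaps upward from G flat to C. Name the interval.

augmented fourth

Counting letters G–A–B–C gives a fourth.
Gb→C = 6 semitones, 1 wider than the perfect fourth (5), so augmented.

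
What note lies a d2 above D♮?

A second above D lands on the letter E.
A diminished second spans 0 semitones, so D moves to pitch class 2. On the letter E that is Ebb.

Ebb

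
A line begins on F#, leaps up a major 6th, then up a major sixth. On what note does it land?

B#

A major sixth up from F# is D# (letter D, 9 semitones up).
A major sixth up from D# is B# (letter B, 9 semitones up).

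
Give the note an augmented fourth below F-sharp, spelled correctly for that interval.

C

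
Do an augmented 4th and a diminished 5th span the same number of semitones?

An augmented fourth spans 6 semitones; a diminished fifth spans 6.
They are enharmonically equivalent.

Yes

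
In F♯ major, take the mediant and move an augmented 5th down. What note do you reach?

D

The mediant of F# major is A#.
An augmented fifth (8 semitones) below A# lands on the letter D, giving D.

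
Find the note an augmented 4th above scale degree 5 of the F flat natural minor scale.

Scale degree 5 of Fb natural minor is Cb.
An augmented fourth (6 semitones) above Cb lands on the letter F, giving F.

F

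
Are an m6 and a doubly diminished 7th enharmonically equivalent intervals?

Yes

A minor sixth spans 8 semitones; a doubly diminished seventh spans 8.
They are enharmonically equivalent.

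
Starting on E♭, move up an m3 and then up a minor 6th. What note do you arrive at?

Ebb

A minor third up from Eb is Gb (letter G, 3 semitones up).
A minor sixth up from Gb is Ebb (letter E, 8 semitones up).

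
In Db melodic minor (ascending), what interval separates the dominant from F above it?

The dominant of Db melodic minor (ascending) is Ab.
Ab up to F: letters A→F make it a sixth; 9 semitones makes it major.

major sixth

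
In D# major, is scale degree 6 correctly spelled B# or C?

Each scale degree takes a distinct letter name. Degree 6 of a scale on D must use the letter B.
B# and C are enharmonically the same pitch, but only B# uses the letter B, so it is the correct spelling here.

B#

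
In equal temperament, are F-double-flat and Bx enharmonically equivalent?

No

Two spellings are enharmonically equivalent only if they share a pitch class.
Here Fbb → 3, B## → 1; 1 ≠ 3, so they are not.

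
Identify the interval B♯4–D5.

diminished third

Counting letters B–C–D gives a third.
B#→D = 2 semitones, 2 narrower than the major third (4), so diminished.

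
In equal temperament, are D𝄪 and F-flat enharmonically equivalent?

Yes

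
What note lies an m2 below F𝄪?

A second below F lands on the letter E.
A minor second spans 1 semitone, so F## moves to pitch class 6. On the letter E that is E##.

E##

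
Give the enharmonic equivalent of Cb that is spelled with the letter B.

Plain B sits at the same pitch as Cb, so on the letter B the same pitch needs a natural: B.

B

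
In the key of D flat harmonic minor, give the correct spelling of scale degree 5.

Ab

Degree 5 takes the letter 4 steps above D, which is A.
In harmonic minor, degree 5 sits 7 semitones above the tonic. Db + 7 semitones is pitch class 8, spelled on A as Ab.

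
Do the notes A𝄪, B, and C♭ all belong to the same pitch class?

Yes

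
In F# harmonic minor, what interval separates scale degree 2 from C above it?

diminished fourth

Scale degree 2 of F# harmonic minor is G#.
G# up to C: letters G→C make it a fourth; 4 semitones makes it diminished.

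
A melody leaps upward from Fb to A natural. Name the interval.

augmented third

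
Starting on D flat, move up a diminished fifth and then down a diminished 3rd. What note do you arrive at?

F

A diminished fifth up from Db is Abb (letter A, 6 semitones up).
A diminished third down from Abb is F (letter F, 2 semitones down).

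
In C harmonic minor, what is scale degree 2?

D

The C harmonic minor scale runs C D Eb F G Ab B.
Degree 2 is D.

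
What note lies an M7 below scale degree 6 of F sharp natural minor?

Eb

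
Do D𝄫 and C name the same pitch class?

Yes

Dbb is pitch class 0; C is pitch class 0.
All spellings map to pitch class 0, so they are enharmonically equivalent.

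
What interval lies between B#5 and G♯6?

Counting letters B–C–D–E–F–G gives a sixth.
B#→G# = 8 semitones, 1 narrower than the major sixth (9), so minor.

minor sixth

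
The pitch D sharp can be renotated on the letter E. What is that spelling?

D# is pitch class 3. The letter E alone is pitch class 4.
To reach pitch class 3 from E requires an offset of -1 semitone, i.e. flat: Eb.

Eb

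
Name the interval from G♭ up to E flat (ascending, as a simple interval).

The letter names run G→E, a span of 5 letter steps, so the interval is some kind of sixth.
Gb to Eb is 9 semitones. A major sixth is 9, so 9 makes it major.

major sixth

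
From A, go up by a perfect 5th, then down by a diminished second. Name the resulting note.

D##

A perfect fifth up from A is E (letter E, 7 semitones up).
A diminished second down from E is D## (letter D, 0 semitones down).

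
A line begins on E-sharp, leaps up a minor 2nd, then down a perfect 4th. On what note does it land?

C#

A minor second up from E# is F# (letter F, 1 semitone up).
A perfect fourth down from F# is C# (letter C, 5 semitones down).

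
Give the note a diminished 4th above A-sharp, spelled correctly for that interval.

D

A fourth above A lands on the letter D.
A diminished fourth spans 4 semitones, so A# moves to pitch class 2. On the letter D that is D.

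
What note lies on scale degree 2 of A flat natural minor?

Bb

The Ab natural minor scale runs Ab Bb Cb Db Eb Fb Gb.
Degree 2 is Bb.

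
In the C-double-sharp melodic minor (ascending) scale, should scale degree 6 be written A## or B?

A##

Each scale degree takes a distinct letter name. Degree 6 of a scale on C must use the letter A.
A## and B are enharmonically the same pitch, but only A## uses the letter A, so it is the correct spelling here.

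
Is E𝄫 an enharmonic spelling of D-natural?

Ebb = pitch class 2 and D = pitch class 2 — the same pitch class, so they are enharmonic equivalents.

Yes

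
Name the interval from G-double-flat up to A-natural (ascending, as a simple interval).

doubly augmented second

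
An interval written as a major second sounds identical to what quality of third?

diminished

A major second spans 2 semitones.
A third spanning 2 semitones is diminished (the major third is 4).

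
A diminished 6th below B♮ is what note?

D##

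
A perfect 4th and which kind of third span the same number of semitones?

augmented

A perfect fourth spans 5 semitones.
A third spanning 5 semitones is augmented (the major third is 4).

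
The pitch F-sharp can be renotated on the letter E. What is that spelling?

E##

F# is pitch class 6. The letter E alone is pitch class 4.
To reach pitch class 6 from E requires an offset of +2 semitones, i.e. double sharp: E##.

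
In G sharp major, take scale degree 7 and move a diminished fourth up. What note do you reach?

Scale degree 7 of G# major is F##.
A diminished fourth (4 semitones) above F## lands on the letter B, giving B.

B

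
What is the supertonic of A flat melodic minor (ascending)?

Bb

Degree 2 takes the letter 1 step above A, which is B.
In melodic minor (ascending), degree 2 sits 2 semitones above the tonic. Ab + 2 semitones is pitch class 10, spelled on B as Bb.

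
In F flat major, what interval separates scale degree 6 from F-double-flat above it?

Scale degree 6 of Fb major is Db.
Db up to Fbb: letters D→F make it a third; 2 semitones makes it diminished.

diminished third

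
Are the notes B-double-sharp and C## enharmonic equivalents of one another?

No

Two spellings are enharmonically equivalent only if they share a pitch class.
Here B## → 1, C## → 2; 1 ≠ 2, so they are not.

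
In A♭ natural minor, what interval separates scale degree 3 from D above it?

Scale degree 3 of Ab natural minor is Cb.
Cb up to D: letters C→D make it a second; 3 semitones makes it augmented.

augmented second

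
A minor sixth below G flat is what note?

Bb

A sixth below G lands on the letter B.
A minor sixth spans 8 semitones, so Gb moves to pitch class 10. On the letter B that is Bb.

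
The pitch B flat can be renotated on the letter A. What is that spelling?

Bb is pitch class 10. The letter A alone is pitch class 9.
To reach pitch class 10 from A requires an offset of +1 semitone, i.e. sharp: A#.

A#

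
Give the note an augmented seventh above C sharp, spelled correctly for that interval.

C up a major seventh is B, so the target letter is B.
From C#, an augmented seventh is 12 semitones up: B##.

B##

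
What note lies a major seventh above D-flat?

A seventh above D lands on the letter C.
A major seventh spans 11 semitones, so Db moves to pitch class 0. On the letter C that is C.

C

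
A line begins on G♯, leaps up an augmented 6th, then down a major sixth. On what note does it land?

G##

An augmented sixth up from G# is E## (letter E, 10 semitones up).
A major sixth down from E## is G## (letter G, 9 semitones down).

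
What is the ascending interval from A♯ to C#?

minor third

Counting letters A–B–C gives a third.
A#→C# = 3 semitones, 1 narrower than the major third (4), so minor.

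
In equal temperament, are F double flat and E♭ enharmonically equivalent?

Yes

Fbb is pitch class 3; Eb is pitch class 3.
All spellings map to pitch class 3, so they are enharmonically equivalent.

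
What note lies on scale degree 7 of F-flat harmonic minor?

The Fb harmonic minor scale runs Fb Gb Abb Bbb Cb Dbb Eb.
Degree 7 is Eb.

Eb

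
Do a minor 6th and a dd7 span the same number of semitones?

Yes

A minor sixth spans 8 semitones; a doubly diminished seventh spans 8.
They are enharmonically equivalent.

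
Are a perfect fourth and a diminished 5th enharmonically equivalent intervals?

A perfect fourth spans 5 semitones; a diminished fifth spans 6.
The spans differ, so they are not enharmonic equivalents.

No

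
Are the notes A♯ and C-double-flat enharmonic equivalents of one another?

A# = pitch class 10 and Cbb = pitch class 10 — the same pitch class, so they are enharmonic equivalents.

Yes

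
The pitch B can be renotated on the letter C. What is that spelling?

Cb

B is pitch class 11. The letter C alone is pitch class 0.
To reach pitch class 11 from C requires an offset of -1 semitone, i.e. flat: Cb.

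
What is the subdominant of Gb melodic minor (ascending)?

The Gb melodic minor (ascending) scale runs Gb Ab Bbb Cb Db Eb F.
Degree 4 is Cb.

Cb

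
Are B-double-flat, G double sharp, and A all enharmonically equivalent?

Yes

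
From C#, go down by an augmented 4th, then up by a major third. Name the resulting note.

An augmented fourth down from C# is G (letter G, 6 semitones down).
A major third up from G is B (letter B, 4 semitones up).

B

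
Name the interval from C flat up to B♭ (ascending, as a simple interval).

major seventh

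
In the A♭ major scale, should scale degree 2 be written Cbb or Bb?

Bb

Each scale degree takes a distinct letter name. Degree 2 of a scale on A must use the letter B.
Bb and Cbb are enharmonically the same pitch, but only Bb uses the letter B, so it is the correct spelling here.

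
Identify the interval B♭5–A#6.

Counting letters B–C–D–E–F–G–A gives a seventh.
Bb→A# = 12 semitones, 1 wider than the major seventh (11), so augmented.

augmented seventh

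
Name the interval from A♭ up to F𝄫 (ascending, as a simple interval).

The letter names run A→F, a span of 5 letter steps, so the interval is some kind of sixth.
Ab to Fbb is 7 semitones. A major sixth is 9, so 7 makes it diminished.

diminished sixth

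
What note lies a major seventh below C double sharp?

D#

C down a major seventh is Db, so the target letter is D.
From C##, a major seventh is 11 semitones down: D#.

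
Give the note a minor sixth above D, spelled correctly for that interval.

D up a major sixth is B, so the target letter is B.
From D, a minor sixth is 8 semitones up: Bb.

Bb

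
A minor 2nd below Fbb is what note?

Ebb

A second below F lands on the letter E.
A minor second spans 1 semitone, so Fbb moves to pitch class 2. On the letter E that is Ebb.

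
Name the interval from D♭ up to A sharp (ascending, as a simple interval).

Counting letters D–E–F–G–A gives a fifth.
Db→A# = 9 semitones, 2 wider than the perfect fifth (7), so doubly augmented.

doubly augmented fifth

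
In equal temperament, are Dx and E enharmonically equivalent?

D## is pitch class 4; E is pitch class 4.
All spellings map to pitch class 4, so they are enharmonically equivalent.

Yes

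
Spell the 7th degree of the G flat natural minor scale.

Fb

The Gb natural minor scale runs Gb Ab Bbb Cb Db Ebb Fb.
Degree 7 is Fb.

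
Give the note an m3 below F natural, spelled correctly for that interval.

D

A third below F lands on the letter D.
A minor third spans 3 semitones, so F moves to pitch class 2. On the letter D that is D.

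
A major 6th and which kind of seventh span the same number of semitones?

diminished

A major sixth spans 9 semitones.
A seventh spanning 9 semitones is diminished (the major seventh is 11).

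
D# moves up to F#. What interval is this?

Counting letters D–E–F gives a third.
D#→F# = 3 semitones, 1 narrower than the major third (4), so minor.

minor third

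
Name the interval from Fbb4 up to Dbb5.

major sixth

The letter names run F→D, a span of 5 letter steps, so the interval is some kind of sixth.
Fbb to Dbb is 9 semitones. A major sixth is 9, so 9 makes it major.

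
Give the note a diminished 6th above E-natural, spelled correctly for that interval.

Cb

E up a major sixth is C#, so the target letter is C.
From E, a diminished sixth is 7 semitones up: Cb.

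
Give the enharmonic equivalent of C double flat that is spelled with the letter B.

Bb

Plain B sits 1 semitone above Cbb, so on the letter B the same pitch needs a flat: Bb.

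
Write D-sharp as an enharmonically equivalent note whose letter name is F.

Fbb

Plain F sits 2 semitones above D#, so on the letter F the same pitch needs a double flat: Fbb.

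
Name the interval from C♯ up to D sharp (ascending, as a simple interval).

major second

Counting letters C–D gives a second.
C#→D# = 2 semitones, exactly the major second.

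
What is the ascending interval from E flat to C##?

doubly augmented sixth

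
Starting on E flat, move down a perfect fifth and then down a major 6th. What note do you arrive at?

Cb

A perfect fifth down from Eb is Ab (letter A, 7 semitones down).
A major sixth down from Ab is Cb (letter C, 9 semitones down).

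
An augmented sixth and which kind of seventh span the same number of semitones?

An augmented sixth spans 10 semitones.
A seventh spanning 10 semitones is minor (the major seventh is 11).

minor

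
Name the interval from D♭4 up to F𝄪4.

Counting letters D–E–F gives a third.
Db→F## = 6 semitones, 2 wider than the major third (4), so doubly augmented.

doubly augmented third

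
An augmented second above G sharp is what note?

A##

G up a major second is A, so the target letter is A.
From G#, an augmented second is 3 semitones up: A##.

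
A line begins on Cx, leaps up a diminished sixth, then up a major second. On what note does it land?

B

A diminished sixth up from C## is A (letter A, 7 semitones up).
A major second up from A is B (letter B, 2 semitones up).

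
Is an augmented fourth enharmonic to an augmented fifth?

An augmented fourth spans 6 semitones; an augmented fifth spans 8.
The spans differ, so they are not enharmonic equivalents.

No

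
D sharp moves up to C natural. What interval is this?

diminished seventh

The letter names run D→C, a span of 6 letter steps, so the interval is some kind of seventh.
D# to C is 9 semitones. A major seventh is 11, so 9 makes it diminished.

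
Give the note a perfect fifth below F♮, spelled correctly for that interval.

A fifth below F lands on the letter B.
A perfect fifth spans 7 semitones, so F moves to pitch class 10. On the letter B that is Bb.

Bb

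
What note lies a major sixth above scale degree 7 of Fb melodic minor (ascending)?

Scale degree 7 of Fb melodic minor (ascending) is Eb.
A major sixth (9 semitones) above Eb lands on the letter C, giving C.

C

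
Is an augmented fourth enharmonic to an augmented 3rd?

An augmented fourth spans 6 semitones; an augmented third spans 5.
The spans differ, so they are not enharmonic equivalents.

No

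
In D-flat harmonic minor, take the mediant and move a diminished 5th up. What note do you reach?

The mediant of Db harmonic minor is Fb.
A diminished fifth (6 semitones) above Fb lands on the letter C, giving Cbb.

Cbb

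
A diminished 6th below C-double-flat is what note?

Eb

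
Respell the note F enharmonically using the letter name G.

Gbb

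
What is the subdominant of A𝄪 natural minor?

D##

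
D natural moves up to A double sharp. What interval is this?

The letter names run D→A, a span of 4 letter steps, so the interval is some kind of fifth.
D to A## is 9 semitones. A perfect fifth is 7, so 9 makes it doubly augmented.

doubly augmented fifth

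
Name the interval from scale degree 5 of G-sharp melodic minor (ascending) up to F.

Scale degree 5 of G# melodic minor (ascending) is D#.
D# up to F: letters D→F make it a third; 2 semitones makes it diminished.

diminished third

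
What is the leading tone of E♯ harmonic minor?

D##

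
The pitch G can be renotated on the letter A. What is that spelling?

Abb

G is pitch class 7. The letter A alone is pitch class 9.
To reach pitch class 7 from A requires an offset of -2 semitones, i.e. double flat: Abb.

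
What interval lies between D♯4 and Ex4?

The letter names run D→E, a span of 1 letter step, so the interval is some kind of second.
D# to E## is 3 semitones. A major second is 2, so 3 makes it augmented.

augmented second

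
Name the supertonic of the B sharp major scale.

C##

Degree 2 takes the letter 1 step above B, which is C.
In major, degree 2 sits 2 semitones above the tonic. B# + 2 semitones is pitch class 2, spelled on C as C##.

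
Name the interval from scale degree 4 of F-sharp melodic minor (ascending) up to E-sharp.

augmented fourth

Scale degree 4 of F# melodic minor (ascending) is B.
B up to E#: letters B→E make it a fourth; 6 semitones makes it augmented.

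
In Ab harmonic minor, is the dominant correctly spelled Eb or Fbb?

Eb

Each scale degree takes a distinct letter name. Degree 5 of a scale on A must use the letter E.
Eb and Fbb are enharmonically the same pitch, but only Eb uses the letter E, so it is the correct spelling here.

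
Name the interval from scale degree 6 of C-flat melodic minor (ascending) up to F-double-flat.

Scale degree 6 of Cb melodic minor (ascending) is Ab.
Ab up to Fbb: letters A→F make it a sixth; 7 semitones makes it diminished.

diminished sixth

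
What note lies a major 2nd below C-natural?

Bb

A second below C lands on the letter B.
A major second spans 2 semitones, so C moves to pitch class 10. On the letter B that is Bb.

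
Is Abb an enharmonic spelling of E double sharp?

Two spellings are enharmonically equivalent only if they share a pitch class.
Here Abb → 7, E## → 6; 6 ≠ 7, so they are not.

No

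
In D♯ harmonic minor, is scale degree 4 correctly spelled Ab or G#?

Each scale degree takes a distinct letter name. Degree 4 of a scale on D must use the letter G.
G# and Ab are enharmonically the same pitch, but only G# uses the letter G, so it is the correct spelling here.

G#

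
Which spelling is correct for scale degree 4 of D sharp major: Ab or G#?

G#

Each scale degree takes a distinct letter name. Degree 4 of a scale on D must use the letter G.
G# and Ab are enharmonically the same pitch, but only G# uses the letter G, so it is the correct spelling here.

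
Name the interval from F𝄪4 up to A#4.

minor third

The letter names run F→A, a span of 2 letter steps, so the interval is some kind of third.
F## to A# is 3 semitones. A major third is 4, so 3 makes it minor.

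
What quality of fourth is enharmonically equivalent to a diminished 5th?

augmented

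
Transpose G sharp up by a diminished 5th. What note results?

G up a perfect fifth is D, so the target letter is D.
From G#, a diminished fifth is 6 semitones up: D.

D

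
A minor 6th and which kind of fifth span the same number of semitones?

A minor sixth spans 8 semitones.
A fifth spanning 8 semitones is augmented (the perfect fifth is 7).

augmented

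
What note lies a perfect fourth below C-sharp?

C down a perfect fourth is G, so the target letter is G.
From C#, a perfect fourth is 5 semitones down: G#.

G#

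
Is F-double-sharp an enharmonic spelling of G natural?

F## is pitch class 7; G is pitch class 7.
All spellings map to pitch class 7, so they are enharmonically equivalent.

Yes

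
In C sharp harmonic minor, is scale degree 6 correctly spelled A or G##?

Each scale degree takes a distinct letter name. Degree 6 of a scale on C must use the letter A.
A and G## are enharmonically the same pitch, but only A uses the letter A, so it is the correct spelling here.

A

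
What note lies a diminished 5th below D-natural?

G#

A fifth below D lands on the letter G.
A diminished fifth spans 6 semitones, so D moves to pitch class 8. On the letter G that is G#.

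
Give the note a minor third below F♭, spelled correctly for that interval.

Db

A third below F lands on the letter D.
A minor third spans 3 semitones, so Fb moves to pitch class 1. On the letter D that is Db.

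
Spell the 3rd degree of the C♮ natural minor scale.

Degree 3 takes the letter 2 steps above C, which is E.
In natural minor, degree 3 sits 3 semitones above the tonic. C + 3 semitones is pitch class 3, spelled on E as Eb.

Eb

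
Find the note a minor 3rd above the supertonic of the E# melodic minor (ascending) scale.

A#

The supertonic of E# melodic minor (ascending) is F##.
A minor third (3 semitones) above F## lands on the letter A, giving A#.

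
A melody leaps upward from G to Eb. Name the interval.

The letter names run G→E, a span of 5 letter steps, so the interval is some kind of sixth.
G to Eb is 8 semitones. A major sixth is 9, so 8 makes it minor.

minor sixth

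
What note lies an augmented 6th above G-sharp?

G up a major sixth is E, so the target letter is E.
From G#, an augmented sixth is 10 semitones up: E##.

E##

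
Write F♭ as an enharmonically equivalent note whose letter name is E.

E

Fb is pitch class 4. The letter E alone is pitch class 4.
Pitch class 4 on E needs no accidental: E.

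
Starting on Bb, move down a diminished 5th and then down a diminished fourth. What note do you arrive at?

A diminished fifth down from Bb is E (letter E, 6 semitones down).
A diminished fourth down from E is B# (letter B, 4 semitones down).

B#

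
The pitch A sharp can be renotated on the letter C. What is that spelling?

Cbb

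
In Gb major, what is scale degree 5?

Db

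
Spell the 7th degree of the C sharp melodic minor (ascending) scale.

B#

Degree 7 takes the letter 6 steps above C, which is B.
In melodic minor (ascending), degree 7 sits 11 semitones above the tonic. C# + 11 semitones is pitch class 0, spelled on B as B#.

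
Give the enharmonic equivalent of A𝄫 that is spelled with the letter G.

G

Abb is pitch class 7. The letter G alone is pitch class 7.
Pitch class 7 on G needs no accidental: G.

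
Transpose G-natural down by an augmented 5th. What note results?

G down a perfect fifth is C, so the target letter is C.
From G, an augmented fifth is 8 semitones down: Cb.

Cb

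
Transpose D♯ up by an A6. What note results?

A sixth above D lands on the letter B.
An augmented sixth spans 10 semitones, so D# moves to pitch class 1. On the letter B that is B##.

B##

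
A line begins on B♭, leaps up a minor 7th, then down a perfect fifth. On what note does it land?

Db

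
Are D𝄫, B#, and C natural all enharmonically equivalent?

Dbb is pitch class 0; B# is pitch class 0; C is pitch class 0.
All spellings map to pitch class 0, so they are enharmonically equivalent.

Yes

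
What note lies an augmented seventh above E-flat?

E up a major seventh is D#, so the target letter is D.
From Eb, an augmented seventh is 12 semitones up: D#.

D#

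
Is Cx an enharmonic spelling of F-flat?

No

C## is pitch class 2; Fb is pitch class 4.
The pitch classes differ (2 vs. 4), so they are not enharmonic equivalents.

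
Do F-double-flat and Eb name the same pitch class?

Yes

Fbb is pitch class 3; Eb is pitch class 3.
All spellings map to pitch class 3, so they are enharmonically equivalent.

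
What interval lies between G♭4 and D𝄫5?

diminished fifth

The letter names run G→D, a span of 4 letter steps, so the interval is some kind of fifth.
Gb to Dbb is 6 semitones. A perfect fifth is 7, so 6 makes it diminished.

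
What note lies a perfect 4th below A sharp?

A down a perfect fourth is E, so the target letter is E.
From A#, a perfect fourth is 5 semitones down: E#.

E#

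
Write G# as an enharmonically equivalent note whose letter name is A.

Plain A sits 1 semitone above G#, so on the letter A the same pitch needs a flat: Ab.

Ab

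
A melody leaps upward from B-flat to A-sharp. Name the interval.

augmented seventh

Counting letters B–C–D–E–F–G–A gives a seventh.
Bb→A# = 12 semitones, 1 wider than the major seventh (11), so augmented.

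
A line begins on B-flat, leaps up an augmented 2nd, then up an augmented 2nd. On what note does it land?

D##

An augmented second up from Bb is C# (letter C, 3 semitones up).
An augmented second up from C# is D## (letter D, 3 semitones up).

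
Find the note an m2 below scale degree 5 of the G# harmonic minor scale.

C##

Scale degree 5 of G# harmonic minor is D#.
A minor second (1 semitone) below D# lands on the letter C, giving C##.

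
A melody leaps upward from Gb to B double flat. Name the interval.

Counting letters G–A–B gives a third.
Gb→Bbb = 3 semitones, 1 narrower than the major third (4), so minor.

minor third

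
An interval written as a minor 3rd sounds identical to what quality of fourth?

doubly diminished

A minor third spans 3 semitones.
A fourth spanning 3 semitones is doubly diminished (the perfect fourth is 5).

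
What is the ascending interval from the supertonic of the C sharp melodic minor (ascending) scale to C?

diminished seventh

The supertonic of C# melodic minor (ascending) is D#.
D# up to C: letters D→C make it a seventh; 9 semitones makes it diminished.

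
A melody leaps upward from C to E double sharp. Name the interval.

doubly augmented third

The letter names run C→E, a span of 2 letter steps, so the interval is some kind of third.
C to E## is 6 semitones. A major third is 4, so 6 makes it doubly augmented.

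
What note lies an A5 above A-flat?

E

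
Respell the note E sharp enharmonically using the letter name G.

Plain G sits 2 semitones above E#, so on the letter G the same pitch needs a double flat: Gbb.

Gbb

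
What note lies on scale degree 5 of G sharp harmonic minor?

D#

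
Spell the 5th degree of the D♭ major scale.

Ab

Degree 5 takes the letter 4 steps above D, which is A.
In major, degree 5 sits 7 semitones above the tonic. Db + 7 semitones is pitch class 8, spelled on A as Ab.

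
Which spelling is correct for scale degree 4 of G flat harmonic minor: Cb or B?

Each scale degree takes a distinct letter name. Degree 4 of a scale on G must use the letter C.
Cb and B are enharmonically the same pitch, but only Cb uses the letter C, so it is the correct spelling here.

Cb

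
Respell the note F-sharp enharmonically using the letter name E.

E##

F# is pitch class 6. The letter E alone is pitch class 4.
To reach pitch class 6 from E requires an offset of +2 semitones, i.e. double sharp: E##.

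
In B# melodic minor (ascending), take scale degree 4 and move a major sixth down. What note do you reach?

G#

Scale degree 4 of B# melodic minor (ascending) is E#.
A major sixth (9 semitones) below E# lands on the letter G, giving G#.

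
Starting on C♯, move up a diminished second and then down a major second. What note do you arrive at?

Cb

A diminished second up from C# is Db (letter D, 0 semitones up).
A major second down from Db is Cb (letter C, 2 semitones down).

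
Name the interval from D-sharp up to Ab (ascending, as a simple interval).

doubly diminished fifth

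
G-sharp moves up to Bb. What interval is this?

The letter names run G→B, a span of 2 letter steps, so the interval is some kind of third.
G# to Bb is 2 semitones. A major third is 4, so 2 makes it diminished.

diminished third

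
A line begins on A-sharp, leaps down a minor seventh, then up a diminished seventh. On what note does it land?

A minor seventh down from A# is B# (letter B, 10 semitones down).
A diminished seventh up from B# is A (letter A, 9 semitones up).

A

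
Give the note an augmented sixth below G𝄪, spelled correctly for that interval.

B

G down a major sixth is Bb, so the target letter is B.
From G##, an augmented sixth is 10 semitones down: B.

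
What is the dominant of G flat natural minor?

Degree 5 takes the letter 4 steps above G, which is D.
In natural minor, degree 5 sits 7 semitones above the tonic. Gb + 7 semitones is pitch class 1, spelled on D as Db.

Db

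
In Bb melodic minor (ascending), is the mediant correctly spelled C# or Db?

Db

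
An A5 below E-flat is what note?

A fifth below E lands on the letter A.
An augmented fifth spans 8 semitones, so Eb moves to pitch class 7. On the letter A that is Abb.

Abb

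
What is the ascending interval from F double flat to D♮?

Counting letters F–G–A–B–C–D gives a sixth.
Fbb→D = 11 semitones, 2 wider than the major sixth (9), so doubly augmented.

doubly augmented sixth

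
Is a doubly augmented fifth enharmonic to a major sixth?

Yes

A doubly augmented fifth spans 9 semitones; a major sixth spans 9.
They are enharmonically equivalent.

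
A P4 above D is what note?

A fourth above D lands on the letter G.
A perfect fourth spans 5 semitones, so D moves to pitch class 7. On the letter G that is G.

G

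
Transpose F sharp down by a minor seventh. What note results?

F down a major seventh is Gb, so the target letter is G.
From F#, a minor seventh is 10 semitones down: G#.

G#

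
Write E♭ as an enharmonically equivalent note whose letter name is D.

Eb is pitch class 3. The letter D alone is pitch class 2.
To reach pitch class 3 from D requires an offset of +1 semitone, i.e. sharp: D#.

D#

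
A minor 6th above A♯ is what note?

F#

A sixth above A lands on the letter F.
A minor sixth spans 8 semitones, so A# moves to pitch class 6. On the letter F that is F#.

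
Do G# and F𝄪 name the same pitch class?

No

Two spellings are enharmonically equivalent only if they share a pitch class.
Here G# → 8, F## → 7; 7 ≠ 8, so they are not.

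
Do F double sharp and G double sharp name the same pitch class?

No

Two spellings are enharmonically equivalent only if they share a pitch class.
Here F## → 7, G## → 9; 7 ≠ 9, so they are not.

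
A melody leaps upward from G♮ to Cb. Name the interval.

The letter names run G→C, a span of 3 letter steps, so the interval is some kind of fourth.
G to Cb is 4 semitones. A perfect fourth is 5, so 4 makes it diminished.

diminished fourth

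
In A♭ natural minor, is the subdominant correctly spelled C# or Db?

Db

Each scale degree takes a distinct letter name. Degree 4 of a scale on A must use the letter D.
Db and C# are enharmonically the same pitch, but only Db uses the letter D, so it is the correct spelling here.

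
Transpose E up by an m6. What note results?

C

A sixth above E lands on the letter C.
A minor sixth spans 8 semitones, so E moves to pitch class 0. On the letter C that is C.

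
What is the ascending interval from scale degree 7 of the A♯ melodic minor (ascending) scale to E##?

major sixth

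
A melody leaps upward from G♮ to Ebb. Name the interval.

The letter names run G→E, a span of 5 letter steps, so the interval is some kind of sixth.
G to Ebb is 7 semitones. A major sixth is 9, so 7 makes it diminished.

diminished sixth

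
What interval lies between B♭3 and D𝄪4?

The letter names run B→D, a span of 2 letter steps, so the interval is some kind of third.
Bb to D## is 6 semitones. A major third is 4, so 6 makes it doubly augmented.

doubly augmented third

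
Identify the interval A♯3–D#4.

perfect fourth

The letter names run A→D, a span of 3 letter steps, so the interval is some kind of fourth.
A# to D# is 5 semitones. A perfect fourth is 5, so 5 makes it perfect.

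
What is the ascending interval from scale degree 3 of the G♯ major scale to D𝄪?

major third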